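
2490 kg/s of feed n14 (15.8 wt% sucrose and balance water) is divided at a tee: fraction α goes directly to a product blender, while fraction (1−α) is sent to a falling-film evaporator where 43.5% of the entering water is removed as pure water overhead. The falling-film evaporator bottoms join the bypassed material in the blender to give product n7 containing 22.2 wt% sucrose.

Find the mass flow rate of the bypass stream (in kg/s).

All 2490×0.158 = 393.42 kg/s of sucrose reaches n7, so n7 = 393.42/0.222 = 1772.2 kg/s and vapour = 717.84 kg/s.
The evaporator receives (1−α)·2490 of feed at 0.842 water and removes 0.435 of that water:
0.435×0.842×(1−α)×2490 = 717.84
(1−α) = 717.84/912.01 = 0.7871;  α = 0.2129.
Bypass flow = 0.2129×2490 = 530.14 kg/s.

530.1 kg/s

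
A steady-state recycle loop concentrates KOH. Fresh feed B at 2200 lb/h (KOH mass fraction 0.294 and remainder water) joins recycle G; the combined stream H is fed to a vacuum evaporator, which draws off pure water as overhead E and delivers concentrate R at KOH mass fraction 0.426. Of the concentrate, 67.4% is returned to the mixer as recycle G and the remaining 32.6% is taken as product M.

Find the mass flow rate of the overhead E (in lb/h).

681.7 lb/h

Overall KOH balance (none leaves overhead): KOH in fresh feed = KOH in product, i.e. 2200×0.294 = (1−0.674)·R·0.426.
R = 646.8/(0.426×0.326) = 4657.4 lb/h.
Recycle G = 0.674×4657.4 = 3139.1 lb/h.
Combined feed H = 2200 + 3139.1 = 5339.1 lb/h.
Overhead E = H − R = 5339.1 − 4657.4 = 681.69 lb/h.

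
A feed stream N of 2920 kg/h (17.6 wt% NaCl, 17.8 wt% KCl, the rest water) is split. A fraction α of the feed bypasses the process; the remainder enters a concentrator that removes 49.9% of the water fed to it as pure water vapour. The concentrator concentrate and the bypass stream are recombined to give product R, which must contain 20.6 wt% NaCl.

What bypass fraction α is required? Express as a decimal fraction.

0.548

All 2920×0.176 = 513.92 kg/h of NaCl reaches R, so R = 513.92/0.206 = 2494.8 kg/h and vapour = 425.24 kg/h.
The evaporator receives (1−α)·2920 of feed at 0.646 water and removes 0.499 of that water:
0.499×0.646×(1−α)×2920 = 425.24
(1−α) = 425.24/941.27 = 0.4518;  α = 0.5482.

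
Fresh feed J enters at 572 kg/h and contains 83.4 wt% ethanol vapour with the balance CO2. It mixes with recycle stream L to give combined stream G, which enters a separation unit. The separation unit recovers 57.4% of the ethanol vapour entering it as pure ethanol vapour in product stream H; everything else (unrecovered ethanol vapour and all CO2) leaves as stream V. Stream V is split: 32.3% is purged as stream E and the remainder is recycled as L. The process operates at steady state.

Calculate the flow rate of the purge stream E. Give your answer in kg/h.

187.2 kg/h

CO2 enters only via J and leaves only via the purge: 572×0.166 = 0.323×(CO2 in V), and the separation unit passes all CO2, so CO2 in G = CO2 in V = 293.97 kg/h.
ethanol vapour in G: m_A = 572×0.834 + (1−0.323)·(1−0.574)·m_A, so m_A = 477.05/0.7116 = 670.39 kg/h.
V = (1−0.574)×670.39 + 293.97 = 579.56 kg/h.
Purge E = 0.323×579.56 = 187.2 kg/h.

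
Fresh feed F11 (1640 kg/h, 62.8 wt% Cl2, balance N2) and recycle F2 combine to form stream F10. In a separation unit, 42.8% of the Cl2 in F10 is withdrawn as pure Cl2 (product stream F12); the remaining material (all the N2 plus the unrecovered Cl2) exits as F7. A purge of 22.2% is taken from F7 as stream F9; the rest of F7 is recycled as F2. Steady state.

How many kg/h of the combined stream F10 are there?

4604 kg/h

N2 enters only via F11 and leaves only via the purge: 1640×0.372 = 0.222×(N2 in F7), and the separation unit passes all N2, so N2 in F10 = N2 in F7 = 2748.1 kg/h.
Cl2 in F10: m_A = 1640×0.628 + (1−0.222)·(1−0.428)·m_A, so m_A = 1029.9/0.5550 = 1855.8 kg/h.
F10 = 1855.8 + 2748.1 = 4603.9 kg/h.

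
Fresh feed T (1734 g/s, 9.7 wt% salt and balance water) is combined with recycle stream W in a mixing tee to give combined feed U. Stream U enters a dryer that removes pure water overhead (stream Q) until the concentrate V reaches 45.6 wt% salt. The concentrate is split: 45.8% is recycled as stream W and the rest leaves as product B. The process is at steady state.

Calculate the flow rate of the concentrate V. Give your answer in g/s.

680.5 g/s

Overall salt balance (none leaves overhead): salt in fresh feed = salt in product, i.e. 1734×0.097 = (1−0.458)·V·0.456.
V = 168.2/(0.456×0.542) = 680.54 g/s.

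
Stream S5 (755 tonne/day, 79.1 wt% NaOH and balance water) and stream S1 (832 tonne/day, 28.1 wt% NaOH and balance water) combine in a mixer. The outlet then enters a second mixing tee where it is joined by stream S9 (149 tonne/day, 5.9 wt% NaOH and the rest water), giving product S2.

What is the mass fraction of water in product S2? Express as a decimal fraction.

0.516

Overall, product flow = 1736 tonne/day.
water in = 755×0.209 + 832×0.719 + 149×0.941 = 896.21 tonne/day.
water fraction in S2 = 0.516.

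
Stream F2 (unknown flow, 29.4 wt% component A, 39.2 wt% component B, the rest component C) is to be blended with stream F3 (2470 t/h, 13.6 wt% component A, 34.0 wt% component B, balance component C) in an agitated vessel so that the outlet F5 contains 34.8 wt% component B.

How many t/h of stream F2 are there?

449.1 t/h

Let F2 be the unknown flow. Total out = 2470 + F2.
component B balance: 839.8 + 0.392·F2 = 0.348·(2470 + F2)
(0.392 − 0.348)·F2 = 0.348×2470 − 839.8 = 19.76
F2 = 19.76 / 0.044 = 449.09 t/h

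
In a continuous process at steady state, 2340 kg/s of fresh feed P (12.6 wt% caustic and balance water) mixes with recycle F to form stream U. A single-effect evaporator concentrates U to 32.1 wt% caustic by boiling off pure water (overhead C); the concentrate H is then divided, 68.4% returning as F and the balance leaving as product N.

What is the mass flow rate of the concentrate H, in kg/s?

Overall caustic balance (none leaves overhead): caustic in fresh feed = caustic in product, i.e. 2340×0.126 = (1−0.684)·H·0.321.
H = 294.84/(0.321×0.316) = 2906.7 kg/s.

2907 kg/s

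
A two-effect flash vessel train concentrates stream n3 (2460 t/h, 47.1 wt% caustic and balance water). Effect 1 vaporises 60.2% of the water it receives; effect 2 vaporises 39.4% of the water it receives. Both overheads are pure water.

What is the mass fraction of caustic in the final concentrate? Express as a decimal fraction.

0.7869

water in feed = 2460×0.529 = 1301.3 t/h.
After stage 1: water left = (1−0.602)×1301.3 = 517.93; stream total = 1676.6 t/h.
After stage 2: water left = (1−0.394)×517.93 = 313.87; final concentrate = 1472.5 t/h.
caustic fraction = 1158.7/1472.5 = 0.7869.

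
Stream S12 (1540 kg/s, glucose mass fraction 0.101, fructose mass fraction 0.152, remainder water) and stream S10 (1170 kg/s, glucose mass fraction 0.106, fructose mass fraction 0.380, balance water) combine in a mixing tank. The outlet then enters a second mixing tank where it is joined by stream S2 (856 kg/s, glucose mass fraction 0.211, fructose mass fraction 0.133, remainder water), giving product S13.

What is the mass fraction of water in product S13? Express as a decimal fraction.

0.649

Overall, product flow = 3566 kg/s.
water in = 1540×0.747 + 1170×0.514 + 856×0.656 = 2313.3 kg/s.
water fraction in S13 = 0.649.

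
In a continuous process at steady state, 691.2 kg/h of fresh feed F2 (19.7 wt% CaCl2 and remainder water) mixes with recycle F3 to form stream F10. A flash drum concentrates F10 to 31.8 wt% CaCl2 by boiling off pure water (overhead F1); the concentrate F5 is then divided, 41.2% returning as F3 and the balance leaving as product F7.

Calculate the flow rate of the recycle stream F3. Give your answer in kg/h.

Overall CaCl2 balance (none leaves overhead): CaCl2 in fresh feed = CaCl2 in product, i.e. 691.2×0.197 = (1−0.412)·F5·0.318.
F5 = 136.17/(0.318×0.588) = 728.22 kg/h.
Recycle F3 = 0.412×728.22 = 300.03 kg/h.

300 kg/h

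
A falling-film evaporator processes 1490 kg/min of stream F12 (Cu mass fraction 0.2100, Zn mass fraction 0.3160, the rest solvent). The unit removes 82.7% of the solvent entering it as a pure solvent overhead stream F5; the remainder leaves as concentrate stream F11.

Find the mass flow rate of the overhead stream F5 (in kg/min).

584.1 kg/min

solvent entering = 1490×0.474 = 706.26 kg/min; overhead removed = 0.827×706.26 = 584.08 kg/min.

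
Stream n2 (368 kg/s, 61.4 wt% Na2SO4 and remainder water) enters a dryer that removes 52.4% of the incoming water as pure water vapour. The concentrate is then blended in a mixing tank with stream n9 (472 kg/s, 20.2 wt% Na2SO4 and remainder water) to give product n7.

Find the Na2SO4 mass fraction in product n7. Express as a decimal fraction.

0.420

Vapour removed = 0.524×0.386×368 = 74.433 kg/s; concentrate = 293.57 kg/s.
Na2SO4 reaching the mixer = 225.95 (from concentrate) + 472×0.202 = 321.3 kg/s.
Product flow = 293.57 + 472 = 765.57 kg/s; Na2SO4 fraction = 0.420.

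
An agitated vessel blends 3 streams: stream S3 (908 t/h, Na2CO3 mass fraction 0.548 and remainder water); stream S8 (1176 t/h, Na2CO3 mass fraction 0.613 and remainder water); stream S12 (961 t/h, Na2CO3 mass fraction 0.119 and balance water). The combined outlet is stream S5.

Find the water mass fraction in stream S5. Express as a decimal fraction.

0.562

Total flow out = 908 + 1176 + 961 = 3045 t/h.
water in = 908×0.452 + 1176×0.387 + 961×0.881 = 1712.2 t/h.
water mass fraction in S5 = 1712.2/3045 = 0.562.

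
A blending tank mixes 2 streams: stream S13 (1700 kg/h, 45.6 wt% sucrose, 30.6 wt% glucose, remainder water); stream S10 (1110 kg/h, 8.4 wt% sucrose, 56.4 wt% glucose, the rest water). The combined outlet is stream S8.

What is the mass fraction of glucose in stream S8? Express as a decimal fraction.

0.4079

Total flow out = 1700 + 1110 = 2810 kg/h.
glucose in = 1700×0.306 + 1110×0.564 = 1146.2 kg/h.
glucose mass fraction in S8 = 1146.2/2810 = 0.4079.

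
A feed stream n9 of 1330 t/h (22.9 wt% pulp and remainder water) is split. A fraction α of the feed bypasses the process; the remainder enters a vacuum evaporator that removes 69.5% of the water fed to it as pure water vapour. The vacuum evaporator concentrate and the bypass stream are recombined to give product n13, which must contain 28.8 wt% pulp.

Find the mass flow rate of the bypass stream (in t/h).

All 1330×0.229 = 304.57 t/h of pulp reaches n13, so n13 = 304.57/0.288 = 1057.5 t/h and vapour = 272.47 t/h.
The evaporator receives (1−α)·1330 of feed at 0.771 water and removes 0.695 of that water:
0.695×0.771×(1−α)×1330 = 272.47
(1−α) = 272.47/712.67 = 0.3823;  α = 0.6177.
Bypass flow = 0.6177×1330 = 821.52 t/h.

821.5 t/h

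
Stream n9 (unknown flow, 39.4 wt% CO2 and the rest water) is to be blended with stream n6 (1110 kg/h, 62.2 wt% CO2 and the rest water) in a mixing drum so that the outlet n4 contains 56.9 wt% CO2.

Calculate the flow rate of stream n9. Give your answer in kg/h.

336.2 kg/h

Let n9 be the unknown flow. Total out = 1110 + n9.
CO2 balance: 690.42 + 0.394·n9 = 0.569·(1110 + n9)
(0.394 − 0.569)·n9 = 0.569×1110 − 690.42 = -58.83
n9 = -58.83 / -0.175 = 336.17 kg/h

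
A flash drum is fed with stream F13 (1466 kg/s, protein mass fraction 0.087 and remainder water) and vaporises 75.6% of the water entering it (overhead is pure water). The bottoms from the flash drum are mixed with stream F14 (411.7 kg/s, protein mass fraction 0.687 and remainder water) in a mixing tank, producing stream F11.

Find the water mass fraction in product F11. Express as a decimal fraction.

0.526

Vapour removed = 0.756×0.913×1466 = 1011.9 kg/s; concentrate = 454.13 kg/s.
water reaching the mixer = 326.58 (from concentrate) + 411.7×0.313 = 455.45 kg/s.
Product flow = 454.13 + 411.7 = 865.83 kg/s; water fraction = 0.526.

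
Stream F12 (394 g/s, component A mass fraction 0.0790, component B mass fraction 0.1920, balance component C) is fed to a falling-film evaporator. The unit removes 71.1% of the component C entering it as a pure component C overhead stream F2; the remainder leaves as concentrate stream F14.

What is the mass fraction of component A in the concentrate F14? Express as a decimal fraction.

0.1640

component A is not removed: 394×0.079 = 31.126 g/s of component A enters F14.
component C entering = 394×0.729 = 287.23 g/s; overhead removed = 0.711×287.23 = 204.22 g/s.
Concentrate = 394 − 204.22 = 189.78 g/s.
Mass fraction = 31.126/189.78 = 0.1640.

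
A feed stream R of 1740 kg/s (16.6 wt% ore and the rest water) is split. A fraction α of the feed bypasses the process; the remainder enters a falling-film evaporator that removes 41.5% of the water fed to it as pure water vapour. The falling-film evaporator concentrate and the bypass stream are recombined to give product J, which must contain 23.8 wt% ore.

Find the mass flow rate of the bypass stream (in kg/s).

219.1 kg/s

All 1740×0.166 = 288.84 kg/s of ore reaches J, so J = 288.84/0.238 = 1213.6 kg/s and vapour = 526.39 kg/s.
The evaporator receives (1−α)·1740 of feed at 0.834 water and removes 0.415 of that water:
0.415×0.834×(1−α)×1740 = 526.39
(1−α) = 526.39/602.23 = 0.8741;  α = 0.1259.
Bypass flow = 0.1259×1740 = 219.14 kg/s.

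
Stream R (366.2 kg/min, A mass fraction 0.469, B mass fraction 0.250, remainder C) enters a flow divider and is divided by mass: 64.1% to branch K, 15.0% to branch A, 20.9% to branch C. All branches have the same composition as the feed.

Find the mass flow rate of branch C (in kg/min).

Branch C flow = 0.209×366.2 = 76.536 kg/min.

76.54 kg/min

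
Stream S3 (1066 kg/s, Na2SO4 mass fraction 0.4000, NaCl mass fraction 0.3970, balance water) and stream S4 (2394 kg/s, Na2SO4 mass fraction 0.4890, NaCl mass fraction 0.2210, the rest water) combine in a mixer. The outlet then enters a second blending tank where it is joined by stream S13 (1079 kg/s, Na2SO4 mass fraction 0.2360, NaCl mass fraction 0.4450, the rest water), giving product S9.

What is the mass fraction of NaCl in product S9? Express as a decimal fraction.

Overall, product flow = 4539 kg/s.
NaCl in = 1066×0.397 + 2394×0.221 + 1079×0.445 = 1432.4 kg/s.
NaCl fraction in S9 = 0.3156.

0.3156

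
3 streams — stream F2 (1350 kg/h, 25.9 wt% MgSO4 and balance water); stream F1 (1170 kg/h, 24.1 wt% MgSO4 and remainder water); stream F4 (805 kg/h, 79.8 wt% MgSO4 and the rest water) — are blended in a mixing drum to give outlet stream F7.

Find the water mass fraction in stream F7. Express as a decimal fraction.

Total flow out = 1350 + 1170 + 805 = 3325 kg/h.
water in = 1350×0.741 + 1170×0.759 + 805×0.202 = 2051 kg/h.
water mass fraction in F7 = 2051/3325 = 0.617.

0.617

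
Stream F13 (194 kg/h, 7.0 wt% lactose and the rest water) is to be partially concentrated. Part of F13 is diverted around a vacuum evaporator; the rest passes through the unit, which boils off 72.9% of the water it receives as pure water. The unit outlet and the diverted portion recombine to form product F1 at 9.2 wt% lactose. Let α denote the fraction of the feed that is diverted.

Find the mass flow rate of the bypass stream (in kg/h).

All 194×0.070 = 13.58 kg/h of lactose reaches F1, so F1 = 13.58/0.092 = 147.61 kg/h and vapour = 46.391 kg/h.
The evaporator receives (1−α)·194 of feed at 0.930 water and removes 0.729 of that water:
0.729×0.930×(1−α)×194 = 46.391
(1−α) = 46.391/131.53 = 0.3527;  α = 0.6473.
Bypass flow = 0.6473×194 = 125.57 kg/h.

125.6 kg/h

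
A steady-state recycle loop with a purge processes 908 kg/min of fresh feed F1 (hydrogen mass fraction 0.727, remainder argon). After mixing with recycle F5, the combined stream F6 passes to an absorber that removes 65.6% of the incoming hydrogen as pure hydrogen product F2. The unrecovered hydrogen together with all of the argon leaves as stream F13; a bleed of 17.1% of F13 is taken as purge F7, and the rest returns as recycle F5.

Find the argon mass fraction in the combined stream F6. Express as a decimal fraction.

argon enters only via F1 and leaves only via the purge: 908×0.273 = 0.171×(argon in F13), and the absorber passes all argon, so argon in F6 = argon in F13 = 1449.6 kg/min.
hydrogen in F6: m_A = 908×0.727 + (1−0.171)·(1−0.656)·m_A, so m_A = 660.12/0.7148 = 923.47 kg/min.
F6 = 923.47 + 1449.6 = 2373.1 kg/min.
argon fraction in F6 = 1449.6/2373.1 = 0.611.

0.611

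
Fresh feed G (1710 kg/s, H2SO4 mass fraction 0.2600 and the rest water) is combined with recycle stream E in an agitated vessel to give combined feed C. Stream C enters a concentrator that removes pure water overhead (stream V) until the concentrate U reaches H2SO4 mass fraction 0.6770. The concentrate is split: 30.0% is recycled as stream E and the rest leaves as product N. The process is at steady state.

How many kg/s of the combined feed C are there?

Overall H2SO4 balance (none leaves overhead): H2SO4 in fresh feed = H2SO4 in product, i.e. 1710×0.260 = (1−0.300)·U·0.677.
U = 444.6/(0.677×0.700) = 938.17 kg/s.
Recycle E = 0.300×938.17 = 281.45 kg/s.
Combined feed C = 1710 + 281.45 = 1991.5 kg/s.

1991 kg/s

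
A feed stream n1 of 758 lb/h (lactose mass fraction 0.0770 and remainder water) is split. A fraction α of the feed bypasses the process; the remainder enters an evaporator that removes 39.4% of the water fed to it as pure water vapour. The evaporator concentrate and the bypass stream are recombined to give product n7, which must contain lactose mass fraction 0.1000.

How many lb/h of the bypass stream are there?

All 758×0.077 = 58.366 lb/h of lactose reaches n7, so n7 = 58.366/0.100 = 583.66 lb/h and vapour = 174.34 lb/h.
The evaporator receives (1−α)·758 of feed at 0.923 water and removes 0.394 of that water:
0.394×0.923×(1−α)×758 = 174.34
(1−α) = 174.34/275.66 = 0.6325;  α = 0.3675.
Bypass flow = 0.3675×758 = 278.6 lb/h.

278.6 lb/h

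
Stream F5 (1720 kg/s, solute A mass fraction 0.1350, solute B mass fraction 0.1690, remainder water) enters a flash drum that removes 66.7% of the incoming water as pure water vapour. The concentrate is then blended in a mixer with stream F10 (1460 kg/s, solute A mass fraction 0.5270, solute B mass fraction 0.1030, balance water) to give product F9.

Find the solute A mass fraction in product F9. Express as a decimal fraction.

Vapour removed = 0.667×0.696×1720 = 798.48 kg/s; concentrate = 921.52 kg/s.
solute A reaching the mixer = 232.2 (from concentrate) + 1460×0.527 = 1001.6 kg/s.
Product flow = 921.52 + 1460 = 2381.5 kg/s; solute A fraction = 0.4206.

0.4206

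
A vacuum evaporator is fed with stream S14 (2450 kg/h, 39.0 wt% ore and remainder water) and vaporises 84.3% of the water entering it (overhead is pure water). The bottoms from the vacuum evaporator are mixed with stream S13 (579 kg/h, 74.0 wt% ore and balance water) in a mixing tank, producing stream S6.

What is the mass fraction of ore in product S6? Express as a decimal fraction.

Vapour removed = 0.843×0.610×2450 = 1259.9 kg/h; concentrate = 1190.1 kg/h.
ore reaching the mixer = 955.5 (from concentrate) + 579×0.740 = 1384 kg/h.
Product flow = 1190.1 + 579 = 1769.1 kg/h; ore fraction = 0.782.

0.782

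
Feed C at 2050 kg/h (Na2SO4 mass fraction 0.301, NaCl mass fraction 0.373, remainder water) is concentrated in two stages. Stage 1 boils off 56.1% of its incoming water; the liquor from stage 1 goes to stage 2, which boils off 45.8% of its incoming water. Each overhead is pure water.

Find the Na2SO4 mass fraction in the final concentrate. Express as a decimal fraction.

0.400

water in feed = 2050×0.326 = 668.3 kg/h.
After stage 1: water left = (1−0.561)×668.3 = 293.38; stream total = 1675.1 kg/h.
After stage 2: water left = (1−0.458)×293.38 = 159.01; final concentrate = 1540.7 kg/h.
Na2SO4 fraction = 617.05/1540.7 = 0.400.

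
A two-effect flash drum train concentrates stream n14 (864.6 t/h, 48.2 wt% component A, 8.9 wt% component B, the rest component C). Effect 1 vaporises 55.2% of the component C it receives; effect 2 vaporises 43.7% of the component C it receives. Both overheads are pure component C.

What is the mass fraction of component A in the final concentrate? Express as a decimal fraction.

0.710

component C in feed = 864.6×0.429 = 370.91 t/h.
After stage 1: component C left = (1−0.552)×370.91 = 166.17; stream total = 659.86 t/h.
After stage 2: component C left = (1−0.437)×166.17 = 93.553; final concentrate = 587.24 t/h.
component A fraction = 416.74/587.24 = 0.710.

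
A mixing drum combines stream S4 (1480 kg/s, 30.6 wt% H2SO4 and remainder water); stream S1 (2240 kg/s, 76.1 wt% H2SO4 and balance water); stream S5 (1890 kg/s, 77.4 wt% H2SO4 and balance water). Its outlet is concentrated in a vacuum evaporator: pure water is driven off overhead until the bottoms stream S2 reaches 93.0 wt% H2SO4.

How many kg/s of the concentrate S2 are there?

H2SO4 entering = 1480×0.306 + 2240×0.761 + 1890×0.774 = 3620.4 kg/s.
All H2SO4 reports to S2, so S2 = 3620.4/0.930 = 3892.9 kg/s.

3893 kg/s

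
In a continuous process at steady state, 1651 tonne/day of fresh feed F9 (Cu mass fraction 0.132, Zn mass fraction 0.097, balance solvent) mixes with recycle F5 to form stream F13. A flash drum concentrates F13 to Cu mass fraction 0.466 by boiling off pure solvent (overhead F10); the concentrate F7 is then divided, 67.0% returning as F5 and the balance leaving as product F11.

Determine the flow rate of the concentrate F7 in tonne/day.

Overall Cu balance (none leaves overhead): Cu in fresh feed = Cu in product, i.e. 1651×0.132 = (1−0.670)·F7·0.466.
F7 = 217.93/(0.466×0.330) = 1417.2 tonne/day.

1417 tonne/day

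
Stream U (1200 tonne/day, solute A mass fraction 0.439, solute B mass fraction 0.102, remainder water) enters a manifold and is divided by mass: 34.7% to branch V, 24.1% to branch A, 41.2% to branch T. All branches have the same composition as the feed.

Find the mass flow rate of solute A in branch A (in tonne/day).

127 tonne/day

Branch A total = 0.241×1200 = 289.2 tonne/day.
solute A in A = 0.439×289.2 = 126.96 tonne/day.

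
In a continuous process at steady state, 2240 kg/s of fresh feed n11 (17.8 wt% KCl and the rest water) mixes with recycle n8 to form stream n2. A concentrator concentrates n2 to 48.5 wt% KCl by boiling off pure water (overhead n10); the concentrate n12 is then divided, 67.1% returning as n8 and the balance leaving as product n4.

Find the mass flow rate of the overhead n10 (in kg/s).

Overall KCl balance (none leaves overhead): KCl in fresh feed = KCl in product, i.e. 2240×0.178 = (1−0.671)·n12·0.485.
n12 = 398.72/(0.485×0.329) = 2498.8 kg/s.
Recycle n8 = 0.671×2498.8 = 1676.7 kg/s.
Combined feed n2 = 2240 + 1676.7 = 3916.7 kg/s.
Overhead n10 = n2 − n12 = 3916.7 − 2498.8 = 1417.9 kg/s.

1418 kg/s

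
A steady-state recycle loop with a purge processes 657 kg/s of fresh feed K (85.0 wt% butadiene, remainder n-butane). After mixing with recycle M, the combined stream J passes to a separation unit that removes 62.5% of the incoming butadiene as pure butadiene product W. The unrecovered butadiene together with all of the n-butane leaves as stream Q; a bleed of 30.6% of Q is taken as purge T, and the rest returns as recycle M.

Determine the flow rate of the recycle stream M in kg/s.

420 kg/s

n-butane enters only via K and leaves only via the purge: 657×0.150 = 0.306×(n-butane in Q), and the separation unit passes all n-butane, so n-butane in J = n-butane in Q = 322.06 kg/s.
butadiene in J: m_A = 657×0.850 + (1−0.306)·(1−0.625)·m_A, so m_A = 558.45/0.7398 = 754.92 kg/s.
Q = (1−0.625)×754.92 + 322.06 = 605.15 kg/s.
Recycle M = (1−0.306)×605.15 = 419.98 kg/s.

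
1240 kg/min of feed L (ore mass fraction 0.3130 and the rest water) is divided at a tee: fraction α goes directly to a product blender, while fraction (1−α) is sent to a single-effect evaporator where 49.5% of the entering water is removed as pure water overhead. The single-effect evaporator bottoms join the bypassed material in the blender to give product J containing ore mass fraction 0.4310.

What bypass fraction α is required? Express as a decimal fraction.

0.195

All 1240×0.313 = 388.12 kg/min of ore reaches J, so J = 388.12/0.431 = 900.51 kg/min and vapour = 339.49 kg/min.
The evaporator receives (1−α)·1240 of feed at 0.687 water and removes 0.495 of that water:
0.495×0.687×(1−α)×1240 = 339.49
(1−α) = 339.49/421.68 = 0.8051;  α = 0.1949.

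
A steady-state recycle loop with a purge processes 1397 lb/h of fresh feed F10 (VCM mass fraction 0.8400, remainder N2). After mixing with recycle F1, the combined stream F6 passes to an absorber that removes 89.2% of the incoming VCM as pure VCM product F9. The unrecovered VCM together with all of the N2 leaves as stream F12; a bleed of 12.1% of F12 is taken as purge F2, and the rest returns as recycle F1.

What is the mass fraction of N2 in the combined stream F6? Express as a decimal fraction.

N2 enters only via F10 and leaves only via the purge: 1397×0.160 = 0.121×(N2 in F12), and the absorber passes all N2, so N2 in F6 = N2 in F12 = 1847.3 lb/h.
VCM in F6: m_A = 1397×0.840 + (1−0.121)·(1−0.892)·m_A, so m_A = 1173.5/0.9051 = 1296.6 lb/h.
F6 = 1296.6 + 1847.3 = 3143.8 lb/h.
N2 fraction in F6 = 1847.3/3143.8 = 0.5876.

0.5876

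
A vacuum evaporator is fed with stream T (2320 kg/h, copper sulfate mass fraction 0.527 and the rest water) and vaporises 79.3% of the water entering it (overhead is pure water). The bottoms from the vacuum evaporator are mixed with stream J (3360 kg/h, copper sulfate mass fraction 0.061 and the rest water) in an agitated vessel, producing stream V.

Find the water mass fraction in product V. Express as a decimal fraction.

Vapour removed = 0.793×0.473×2320 = 870.21 kg/h; concentrate = 1449.8 kg/h.
water reaching the mixer = 227.15 (from concentrate) + 3360×0.939 = 3382.2 kg/h.
Product flow = 1449.8 + 3360 = 4809.8 kg/h; water fraction = 0.703.

0.703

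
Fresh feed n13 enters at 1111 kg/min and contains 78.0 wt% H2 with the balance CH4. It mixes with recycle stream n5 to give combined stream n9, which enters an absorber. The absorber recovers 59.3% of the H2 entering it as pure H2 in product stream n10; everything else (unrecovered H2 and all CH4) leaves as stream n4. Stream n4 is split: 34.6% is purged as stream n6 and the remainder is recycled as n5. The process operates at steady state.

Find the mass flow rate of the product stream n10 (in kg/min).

H2 in n9: m_A = 1111×0.780 + (1−0.346)·(1−0.593)·m_A, so m_A = 866.58/0.7338 = 1180.9 kg/min.
Product n10 = 0.593×1180.9 = 700.28 kg/min.

700.3 kg/min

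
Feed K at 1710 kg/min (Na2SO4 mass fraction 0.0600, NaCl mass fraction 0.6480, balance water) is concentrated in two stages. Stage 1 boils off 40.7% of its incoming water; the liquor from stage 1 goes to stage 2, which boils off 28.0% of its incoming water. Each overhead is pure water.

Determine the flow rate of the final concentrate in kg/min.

1424 kg/min

water in feed = 1710×0.292 = 499.32 kg/min.
After stage 1: water left = (1−0.407)×499.32 = 296.1; stream total = 1506.8 kg/min.
After stage 2: water left = (1−0.280)×296.1 = 213.19; final concentrate = 1423.9 kg/min.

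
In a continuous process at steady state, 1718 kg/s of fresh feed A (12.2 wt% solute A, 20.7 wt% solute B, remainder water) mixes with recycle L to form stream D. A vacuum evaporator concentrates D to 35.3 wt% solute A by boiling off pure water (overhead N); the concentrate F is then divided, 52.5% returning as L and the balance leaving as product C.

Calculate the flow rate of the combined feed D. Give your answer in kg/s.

2374 kg/s

Overall solute A balance (none leaves overhead): solute A in fresh feed = solute A in product, i.e. 1718×0.122 = (1−0.525)·F·0.353.
F = 209.6/(0.353×0.475) = 1250 kg/s.
Recycle L = 0.525×1250 = 656.26 kg/s.
Combined feed D = 1718 + 656.26 = 2374.3 kg/s.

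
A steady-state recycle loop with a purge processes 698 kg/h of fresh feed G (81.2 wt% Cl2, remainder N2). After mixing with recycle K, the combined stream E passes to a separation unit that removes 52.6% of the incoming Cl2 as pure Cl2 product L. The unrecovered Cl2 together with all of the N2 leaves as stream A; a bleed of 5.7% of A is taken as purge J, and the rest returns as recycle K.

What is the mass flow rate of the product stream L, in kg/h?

Cl2 in E: m_A = 698×0.812 + (1−0.057)·(1−0.526)·m_A, so m_A = 566.78/0.5530 = 1024.9 kg/h.
Product L = 0.526×1024.9 = 539.09 kg/h.

539.1 kg/h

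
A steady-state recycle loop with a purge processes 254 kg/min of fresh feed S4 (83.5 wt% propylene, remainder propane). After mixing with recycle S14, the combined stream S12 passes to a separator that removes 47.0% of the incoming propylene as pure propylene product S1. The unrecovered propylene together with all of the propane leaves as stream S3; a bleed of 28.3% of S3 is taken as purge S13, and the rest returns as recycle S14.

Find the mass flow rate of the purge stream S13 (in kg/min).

propane enters only via S4 and leaves only via the purge: 254×0.165 = 0.283×(propane in S3), and the separator passes all propane, so propane in S12 = propane in S3 = 148.09 kg/min.
propylene in S12: m_A = 254×0.835 + (1−0.283)·(1−0.470)·m_A, so m_A = 212.09/0.6200 = 342.09 kg/min.
S3 = (1−0.470)×342.09 + 148.09 = 329.4 kg/min.
Purge S13 = 0.283×329.4 = 93.22 kg/min.

93.22 kg/min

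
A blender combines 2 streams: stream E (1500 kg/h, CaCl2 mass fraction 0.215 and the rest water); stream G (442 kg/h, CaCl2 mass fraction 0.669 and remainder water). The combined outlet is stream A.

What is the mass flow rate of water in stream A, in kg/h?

water out = water in = 1500×0.785 + 442×0.331 = 1323.8 kg/h.

1324 kg/h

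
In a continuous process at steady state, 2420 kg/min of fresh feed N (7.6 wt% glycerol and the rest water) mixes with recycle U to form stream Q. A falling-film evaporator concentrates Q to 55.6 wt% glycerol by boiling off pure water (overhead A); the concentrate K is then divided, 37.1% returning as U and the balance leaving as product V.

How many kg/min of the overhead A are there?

Overall glycerol balance (none leaves overhead): glycerol in fresh feed = glycerol in product, i.e. 2420×0.076 = (1−0.371)·K·0.556.
K = 183.92/(0.556×0.629) = 525.9 kg/min.
Recycle U = 0.371×525.9 = 195.11 kg/min.
Combined feed Q = 2420 + 195.11 = 2615.1 kg/min.
Overhead A = Q − K = 2615.1 − 525.9 = 2089.2 kg/min.

2089 kg/min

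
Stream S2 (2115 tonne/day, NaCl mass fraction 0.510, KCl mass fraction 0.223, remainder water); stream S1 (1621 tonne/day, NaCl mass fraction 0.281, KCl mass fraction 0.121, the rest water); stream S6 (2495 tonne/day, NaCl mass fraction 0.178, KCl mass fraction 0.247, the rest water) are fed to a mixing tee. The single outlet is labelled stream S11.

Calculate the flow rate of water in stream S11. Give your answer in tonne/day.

2969 tonne/day

water out = water in = 2115×0.267 + 1621×0.598 + 2495×0.575 = 2968.7 tonne/day.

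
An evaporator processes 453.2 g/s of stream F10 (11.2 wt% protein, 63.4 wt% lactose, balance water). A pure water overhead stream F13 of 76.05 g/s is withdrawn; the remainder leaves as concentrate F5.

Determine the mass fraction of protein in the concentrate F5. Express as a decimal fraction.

0.135

protein is not removed: 453.2×0.112 = 50.758 g/s of protein enters F5.
Concentrate = 453.2 − 76.05 = 377.15 g/s.
Mass fraction = 50.758/377.15 = 0.135.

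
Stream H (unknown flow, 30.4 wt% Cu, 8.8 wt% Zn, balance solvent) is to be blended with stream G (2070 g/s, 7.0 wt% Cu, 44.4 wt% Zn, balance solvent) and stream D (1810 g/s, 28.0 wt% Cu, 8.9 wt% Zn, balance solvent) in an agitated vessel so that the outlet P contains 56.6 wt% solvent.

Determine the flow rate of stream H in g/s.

1142 g/s

Let H be the unknown flow. Total out = 3880 + H.
solvent balance: 2148.1 + 0.608·H = 0.566·(3880 + H)
(0.608 − 0.566)·H = 0.566×3880 − 2148.1 = 47.95
H = 47.95 / 0.042 = 1141.7 g/s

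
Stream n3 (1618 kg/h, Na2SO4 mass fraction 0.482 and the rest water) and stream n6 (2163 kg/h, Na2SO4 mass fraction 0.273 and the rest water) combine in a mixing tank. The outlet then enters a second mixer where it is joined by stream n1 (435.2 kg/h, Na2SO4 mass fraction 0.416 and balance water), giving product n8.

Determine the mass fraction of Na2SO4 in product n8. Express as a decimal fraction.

Overall, product flow = 4216.2 kg/h.
Na2SO4 in = 1618×0.482 + 2163×0.273 + 435.2×0.416 = 1551.4 kg/h.
Na2SO4 fraction in n8 = 0.368.

0.368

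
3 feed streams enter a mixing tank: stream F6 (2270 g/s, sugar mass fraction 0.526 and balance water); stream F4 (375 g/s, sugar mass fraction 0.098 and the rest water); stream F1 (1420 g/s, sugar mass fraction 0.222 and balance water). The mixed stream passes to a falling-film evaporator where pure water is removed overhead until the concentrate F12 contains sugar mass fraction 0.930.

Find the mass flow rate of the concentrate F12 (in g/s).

1662 g/s

sugar entering = 2270×0.526 + 375×0.098 + 1420×0.222 = 1546 g/s.
All sugar reports to F12, so F12 = 1546/0.930 = 1662.4 g/s.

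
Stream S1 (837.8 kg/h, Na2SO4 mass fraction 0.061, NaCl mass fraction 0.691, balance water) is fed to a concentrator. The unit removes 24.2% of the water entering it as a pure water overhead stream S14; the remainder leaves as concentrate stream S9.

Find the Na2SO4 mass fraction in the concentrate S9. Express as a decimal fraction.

Na2SO4 is not removed: 837.8×0.061 = 51.106 kg/h of Na2SO4 enters S9.
water entering = 837.8×0.248 = 207.77 kg/h; overhead removed = 0.242×207.77 = 50.281 kg/h.
Concentrate = 837.8 − 50.281 = 787.52 kg/h.
Mass fraction = 51.106/787.52 = 0.065.

0.065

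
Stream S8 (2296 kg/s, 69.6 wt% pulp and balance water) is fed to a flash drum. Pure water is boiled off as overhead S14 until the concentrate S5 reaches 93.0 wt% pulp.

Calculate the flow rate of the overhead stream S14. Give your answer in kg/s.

577.7 kg/s

pulp is conserved: 2296×0.696 = 1598 kg/s all reports to the concentrate.
Concentrate = 1598/(target fraction) = 1718.3 kg/s.
Overhead = 2296 − 1718.3 = 577.7 kg/s.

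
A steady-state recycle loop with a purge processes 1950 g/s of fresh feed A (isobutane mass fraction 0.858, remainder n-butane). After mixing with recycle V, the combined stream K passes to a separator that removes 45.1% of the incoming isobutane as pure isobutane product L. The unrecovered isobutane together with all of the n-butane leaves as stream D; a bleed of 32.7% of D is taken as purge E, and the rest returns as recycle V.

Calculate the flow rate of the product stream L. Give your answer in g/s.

isobutane in K: m_A = 1950×0.858 + (1−0.327)·(1−0.451)·m_A, so m_A = 1673.1/0.6305 = 2653.5 g/s.
Product L = 0.451×2653.5 = 1196.7 g/s.

1197 g/s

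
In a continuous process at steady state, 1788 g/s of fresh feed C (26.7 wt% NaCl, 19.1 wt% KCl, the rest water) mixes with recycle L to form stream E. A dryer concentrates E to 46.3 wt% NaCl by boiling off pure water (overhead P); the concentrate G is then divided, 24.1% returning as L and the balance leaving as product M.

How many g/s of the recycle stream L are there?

Overall NaCl balance (none leaves overhead): NaCl in fresh feed = NaCl in product, i.e. 1788×0.267 = (1−0.241)·G·0.463.
G = 477.4/(0.463×0.759) = 1358.5 g/s.
Recycle L = 0.241×1358.5 = 327.4 g/s.

327.4 g/s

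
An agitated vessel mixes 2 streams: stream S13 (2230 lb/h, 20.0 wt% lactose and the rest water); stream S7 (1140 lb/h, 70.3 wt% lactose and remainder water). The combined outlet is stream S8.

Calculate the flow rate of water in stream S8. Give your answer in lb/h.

2123 lb/h

water out = water in = 2230×0.800 + 1140×0.297 = 2122.6 lb/h.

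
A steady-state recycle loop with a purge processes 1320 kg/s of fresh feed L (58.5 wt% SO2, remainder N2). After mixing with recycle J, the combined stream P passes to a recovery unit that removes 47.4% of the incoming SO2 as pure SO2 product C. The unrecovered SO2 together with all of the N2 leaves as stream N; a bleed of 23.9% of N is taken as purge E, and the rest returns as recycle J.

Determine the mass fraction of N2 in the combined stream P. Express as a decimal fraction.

N2 enters only via L and leaves only via the purge: 1320×0.415 = 0.239×(N2 in N), and the recovery unit passes all N2, so N2 in P = N2 in N = 2292.1 kg/s.
SO2 in P: m_A = 1320×0.585 + (1−0.239)·(1−0.474)·m_A, so m_A = 772.2/0.5997 = 1287.6 kg/s.
P = 1287.6 + 2292.1 = 3579.7 kg/s.
N2 fraction in P = 2292.1/3579.7 = 0.640.

0.640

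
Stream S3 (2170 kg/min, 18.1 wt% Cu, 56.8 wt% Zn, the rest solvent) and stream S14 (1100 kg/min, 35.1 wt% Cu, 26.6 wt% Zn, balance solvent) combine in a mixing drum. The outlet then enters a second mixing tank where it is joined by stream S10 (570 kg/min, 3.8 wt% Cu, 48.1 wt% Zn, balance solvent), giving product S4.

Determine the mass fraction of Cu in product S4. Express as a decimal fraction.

0.208

Overall, product flow = 3840 kg/min.
Cu in = 2170×0.181 + 1100×0.351 + 570×0.038 = 800.53 kg/min.
Cu fraction in S4 = 0.208.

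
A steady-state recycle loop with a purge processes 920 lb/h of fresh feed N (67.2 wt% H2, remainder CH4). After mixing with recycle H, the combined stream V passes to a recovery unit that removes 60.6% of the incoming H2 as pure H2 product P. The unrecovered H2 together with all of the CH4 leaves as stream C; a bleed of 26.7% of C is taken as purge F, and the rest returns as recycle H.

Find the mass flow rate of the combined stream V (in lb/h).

1999 lb/h

CH4 enters only via N and leaves only via the purge: 920×0.328 = 0.267×(CH4 in C), and the recovery unit passes all CH4, so CH4 in V = CH4 in C = 1130.2 lb/h.
H2 in V: m_A = 920×0.672 + (1−0.267)·(1−0.606)·m_A, so m_A = 618.24/0.7112 = 869.29 lb/h.
V = 869.29 + 1130.2 = 1999.5 lb/h.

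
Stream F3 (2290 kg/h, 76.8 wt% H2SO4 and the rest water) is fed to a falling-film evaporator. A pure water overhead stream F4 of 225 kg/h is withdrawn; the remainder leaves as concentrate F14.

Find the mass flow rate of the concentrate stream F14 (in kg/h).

2065 kg/h

Concentrate = 2290 − 225 = 2065 kg/h.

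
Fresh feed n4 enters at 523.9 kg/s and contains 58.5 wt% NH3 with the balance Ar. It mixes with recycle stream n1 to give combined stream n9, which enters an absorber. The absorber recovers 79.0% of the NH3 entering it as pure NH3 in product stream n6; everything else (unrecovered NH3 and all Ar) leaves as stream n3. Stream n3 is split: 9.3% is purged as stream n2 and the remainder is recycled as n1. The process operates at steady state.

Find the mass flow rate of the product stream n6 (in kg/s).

299.1 kg/s

NH3 in n9: m_A = 523.9×0.585 + (1−0.093)·(1−0.790)·m_A, so m_A = 306.48/0.8095 = 378.59 kg/s.
Product n6 = 0.790×378.59 = 299.09 kg/s.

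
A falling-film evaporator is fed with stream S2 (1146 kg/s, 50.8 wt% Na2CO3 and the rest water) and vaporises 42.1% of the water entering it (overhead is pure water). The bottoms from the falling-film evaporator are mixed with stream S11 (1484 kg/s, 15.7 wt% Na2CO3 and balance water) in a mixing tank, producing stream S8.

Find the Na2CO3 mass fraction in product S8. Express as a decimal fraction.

Vapour removed = 0.421×0.492×1146 = 237.37 kg/s; concentrate = 908.63 kg/s.
Na2CO3 reaching the mixer = 582.17 (from concentrate) + 1484×0.157 = 815.16 kg/s.
Product flow = 908.63 + 1484 = 2392.6 kg/s; Na2CO3 fraction = 0.3407.

0.3407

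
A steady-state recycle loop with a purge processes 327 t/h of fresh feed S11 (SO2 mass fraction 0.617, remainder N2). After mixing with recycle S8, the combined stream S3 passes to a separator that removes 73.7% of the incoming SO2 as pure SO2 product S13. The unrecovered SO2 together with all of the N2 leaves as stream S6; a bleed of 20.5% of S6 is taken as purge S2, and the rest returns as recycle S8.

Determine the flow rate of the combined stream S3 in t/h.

N2 enters only via S11 and leaves only via the purge: 327×0.383 = 0.205×(N2 in S6), and the separator passes all N2, so N2 in S3 = N2 in S6 = 610.93 t/h.
SO2 in S3: m_A = 327×0.617 + (1−0.205)·(1−0.737)·m_A, so m_A = 201.76/0.7909 = 255.1 t/h.
S3 = 255.1 + 610.93 = 866.03 t/h.

866 t/h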